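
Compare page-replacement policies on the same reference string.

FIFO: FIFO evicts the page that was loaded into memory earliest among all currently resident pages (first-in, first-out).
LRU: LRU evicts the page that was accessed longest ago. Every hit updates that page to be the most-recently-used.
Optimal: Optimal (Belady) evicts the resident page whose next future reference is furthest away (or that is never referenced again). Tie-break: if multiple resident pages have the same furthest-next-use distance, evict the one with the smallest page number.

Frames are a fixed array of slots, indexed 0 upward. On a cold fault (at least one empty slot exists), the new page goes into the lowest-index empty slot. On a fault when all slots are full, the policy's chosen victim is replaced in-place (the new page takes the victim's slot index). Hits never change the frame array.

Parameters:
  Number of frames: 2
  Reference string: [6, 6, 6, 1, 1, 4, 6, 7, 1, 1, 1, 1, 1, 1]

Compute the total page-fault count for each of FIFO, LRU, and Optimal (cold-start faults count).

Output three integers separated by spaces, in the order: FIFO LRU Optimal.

--- FIFO ---
  step 0: ref 6 -> FAULT, frames=[6,-] (faults so far: 1)
  step 1: ref 6 -> HIT, frames=[6,-] (faults so far: 1)
  step 2: ref 6 -> HIT, frames=[6,-] (faults so far: 1)
  step 3: ref 1 -> FAULT, frames=[6,1] (faults so far: 2)
  step 4: ref 1 -> HIT, frames=[6,1] (faults so far: 2)
  step 5: ref 4 -> FAULT, evict 6, frames=[4,1] (faults so far: 3)
  step 6: ref 6 -> FAULT, evict 1, frames=[4,6] (faults so far: 4)
  step 7: ref 7 -> FAULT, evict 4, frames=[7,6] (faults so far: 5)
  step 8: ref 1 -> FAULT, evict 6, frames=[7,1] (faults so far: 6)
  step 9: ref 1 -> HIT, frames=[7,1] (faults so far: 6)
  step 10: ref 1 -> HIT, frames=[7,1] (faults so far: 6)
  step 11: ref 1 -> HIT, frames=[7,1] (faults so far: 6)
  step 12: ref 1 -> HIT, frames=[7,1] (faults so far: 6)
  step 13: ref 1 -> HIT, frames=[7,1] (faults so far: 6)
  FIFO total faults: 6
--- LRU ---
  step 0: ref 6 -> FAULT, frames=[6,-] (faults so far: 1)
  step 1: ref 6 -> HIT, frames=[6,-] (faults so far: 1)
  step 2: ref 6 -> HIT, frames=[6,-] (faults so far: 1)
  step 3: ref 1 -> FAULT, frames=[6,1] (faults so far: 2)
  step 4: ref 1 -> HIT, frames=[6,1] (faults so far: 2)
  step 5: ref 4 -> FAULT, evict 6, frames=[4,1] (faults so far: 3)
  step 6: ref 6 -> FAULT, evict 1, frames=[4,6] (faults so far: 4)
  step 7: ref 7 -> FAULT, evict 4, frames=[7,6] (faults so far: 5)
  step 8: ref 1 -> FAULT, evict 6, frames=[7,1] (faults so far: 6)
  step 9: ref 1 -> HIT, frames=[7,1] (faults so far: 6)
  step 10: ref 1 -> HIT, frames=[7,1] (faults so far: 6)
  step 11: ref 1 -> HIT, frames=[7,1] (faults so far: 6)
  step 12: ref 1 -> HIT, frames=[7,1] (faults so far: 6)
  step 13: ref 1 -> HIT, frames=[7,1] (faults so far: 6)
  LRU total faults: 6
--- Optimal ---
  step 0: ref 6 -> FAULT, frames=[6,-] (faults so far: 1)
  step 1: ref 6 -> HIT, frames=[6,-] (faults so far: 1)
  step 2: ref 6 -> HIT, frames=[6,-] (faults so far: 1)
  step 3: ref 1 -> FAULT, frames=[6,1] (faults so far: 2)
  step 4: ref 1 -> HIT, frames=[6,1] (faults so far: 2)
  step 5: ref 4 -> FAULT, evict 1, frames=[6,4] (faults so far: 3)
  step 6: ref 6 -> HIT, frames=[6,4] (faults so far: 3)
  step 7: ref 7 -> FAULT, evict 4, frames=[6,7] (faults so far: 4)
  step 8: ref 1 -> FAULT, evict 6, frames=[1,7] (faults so far: 5)
  step 9: ref 1 -> HIT, frames=[1,7] (faults so far: 5)
  step 10: ref 1 -> HIT, frames=[1,7] (faults so far: 5)
  step 11: ref 1 -> HIT, frames=[1,7] (faults so far: 5)
  step 12: ref 1 -> HIT, frames=[1,7] (faults so far: 5)
  step 13: ref 1 -> HIT, frames=[1,7] (faults so far: 5)
  Optimal total faults: 5

Answer: 6 6 5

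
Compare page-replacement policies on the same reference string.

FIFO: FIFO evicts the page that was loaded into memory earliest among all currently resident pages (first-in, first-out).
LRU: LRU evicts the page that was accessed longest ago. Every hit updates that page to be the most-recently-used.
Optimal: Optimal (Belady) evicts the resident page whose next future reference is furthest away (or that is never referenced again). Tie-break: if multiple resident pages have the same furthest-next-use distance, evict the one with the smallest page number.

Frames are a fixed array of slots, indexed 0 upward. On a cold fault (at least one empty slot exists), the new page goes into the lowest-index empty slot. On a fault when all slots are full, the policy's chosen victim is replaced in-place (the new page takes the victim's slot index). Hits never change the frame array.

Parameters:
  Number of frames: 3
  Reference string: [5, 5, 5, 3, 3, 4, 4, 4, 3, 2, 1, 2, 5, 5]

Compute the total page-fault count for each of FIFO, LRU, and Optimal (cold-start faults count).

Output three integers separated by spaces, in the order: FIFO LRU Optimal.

--- FIFO ---
  step 0: ref 5 -> FAULT, frames=[5,-,-] (faults so far: 1)
  step 1: ref 5 -> HIT, frames=[5,-,-] (faults so far: 1)
  step 2: ref 5 -> HIT, frames=[5,-,-] (faults so far: 1)
  step 3: ref 3 -> FAULT, frames=[5,3,-] (faults so far: 2)
  step 4: ref 3 -> HIT, frames=[5,3,-] (faults so far: 2)
  step 5: ref 4 -> FAULT, frames=[5,3,4] (faults so far: 3)
  step 6: ref 4 -> HIT, frames=[5,3,4] (faults so far: 3)
  step 7: ref 4 -> HIT, frames=[5,3,4] (faults so far: 3)
  step 8: ref 3 -> HIT, frames=[5,3,4] (faults so far: 3)
  step 9: ref 2 -> FAULT, evict 5, frames=[2,3,4] (faults so far: 4)
  step 10: ref 1 -> FAULT, evict 3, frames=[2,1,4] (faults so far: 5)
  step 11: ref 2 -> HIT, frames=[2,1,4] (faults so far: 5)
  step 12: ref 5 -> FAULT, evict 4, frames=[2,1,5] (faults so far: 6)
  step 13: ref 5 -> HIT, frames=[2,1,5] (faults so far: 6)
  FIFO total faults: 6
--- LRU ---
  step 0: ref 5 -> FAULT, frames=[5,-,-] (faults so far: 1)
  step 1: ref 5 -> HIT, frames=[5,-,-] (faults so far: 1)
  step 2: ref 5 -> HIT, frames=[5,-,-] (faults so far: 1)
  step 3: ref 3 -> FAULT, frames=[5,3,-] (faults so far: 2)
  step 4: ref 3 -> HIT, frames=[5,3,-] (faults so far: 2)
  step 5: ref 4 -> FAULT, frames=[5,3,4] (faults so far: 3)
  step 6: ref 4 -> HIT, frames=[5,3,4] (faults so far: 3)
  step 7: ref 4 -> HIT, frames=[5,3,4] (faults so far: 3)
  step 8: ref 3 -> HIT, frames=[5,3,4] (faults so far: 3)
  step 9: ref 2 -> FAULT, evict 5, frames=[2,3,4] (faults so far: 4)
  step 10: ref 1 -> FAULT, evict 4, frames=[2,3,1] (faults so far: 5)
  step 11: ref 2 -> HIT, frames=[2,3,1] (faults so far: 5)
  step 12: ref 5 -> FAULT, evict 3, frames=[2,5,1] (faults so far: 6)
  step 13: ref 5 -> HIT, frames=[2,5,1] (faults so far: 6)
  LRU total faults: 6
--- Optimal ---
  step 0: ref 5 -> FAULT, frames=[5,-,-] (faults so far: 1)
  step 1: ref 5 -> HIT, frames=[5,-,-] (faults so far: 1)
  step 2: ref 5 -> HIT, frames=[5,-,-] (faults so far: 1)
  step 3: ref 3 -> FAULT, frames=[5,3,-] (faults so far: 2)
  step 4: ref 3 -> HIT, frames=[5,3,-] (faults so far: 2)
  step 5: ref 4 -> FAULT, frames=[5,3,4] (faults so far: 3)
  step 6: ref 4 -> HIT, frames=[5,3,4] (faults so far: 3)
  step 7: ref 4 -> HIT, frames=[5,3,4] (faults so far: 3)
  step 8: ref 3 -> HIT, frames=[5,3,4] (faults so far: 3)
  step 9: ref 2 -> FAULT, evict 3, frames=[5,2,4] (faults so far: 4)
  step 10: ref 1 -> FAULT, evict 4, frames=[5,2,1] (faults so far: 5)
  step 11: ref 2 -> HIT, frames=[5,2,1] (faults so far: 5)
  step 12: ref 5 -> HIT, frames=[5,2,1] (faults so far: 5)
  step 13: ref 5 -> HIT, frames=[5,2,1] (faults so far: 5)
  Optimal total faults: 5

Answer: 6 6 5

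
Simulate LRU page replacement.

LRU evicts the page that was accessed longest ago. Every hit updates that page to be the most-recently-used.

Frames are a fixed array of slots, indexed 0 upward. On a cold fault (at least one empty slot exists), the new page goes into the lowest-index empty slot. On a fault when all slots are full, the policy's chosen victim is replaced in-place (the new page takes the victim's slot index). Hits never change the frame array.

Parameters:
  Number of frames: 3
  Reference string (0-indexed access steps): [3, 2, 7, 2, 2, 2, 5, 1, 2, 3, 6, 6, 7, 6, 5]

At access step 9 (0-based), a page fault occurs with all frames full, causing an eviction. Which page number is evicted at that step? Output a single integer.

Step 0: ref 3 -> FAULT, frames=[3,-,-]
Step 1: ref 2 -> FAULT, frames=[3,2,-]
Step 2: ref 7 -> FAULT, frames=[3,2,7]
Step 3: ref 2 -> HIT, frames=[3,2,7]
Step 4: ref 2 -> HIT, frames=[3,2,7]
Step 5: ref 2 -> HIT, frames=[3,2,7]
Step 6: ref 5 -> FAULT, evict 3, frames=[5,2,7]
Step 7: ref 1 -> FAULT, evict 7, frames=[5,2,1]
Step 8: ref 2 -> HIT, frames=[5,2,1]
Step 9: ref 3 -> FAULT, evict 5, frames=[3,2,1]
At step 9: evicted page 5

Answer: 5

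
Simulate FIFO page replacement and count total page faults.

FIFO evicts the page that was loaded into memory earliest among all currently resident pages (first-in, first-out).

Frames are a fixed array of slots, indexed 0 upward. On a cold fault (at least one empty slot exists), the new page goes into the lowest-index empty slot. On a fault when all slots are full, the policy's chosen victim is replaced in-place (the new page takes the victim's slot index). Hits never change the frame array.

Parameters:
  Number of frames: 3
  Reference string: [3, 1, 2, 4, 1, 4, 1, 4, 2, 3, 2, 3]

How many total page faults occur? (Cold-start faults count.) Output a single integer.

Answer: 5

Derivation:
Step 0: ref 3 → FAULT, frames=[3,-,-]
Step 1: ref 1 → FAULT, frames=[3,1,-]
Step 2: ref 2 → FAULT, frames=[3,1,2]
Step 3: ref 4 → FAULT (evict 3), frames=[4,1,2]
Step 4: ref 1 → HIT, frames=[4,1,2]
Step 5: ref 4 → HIT, frames=[4,1,2]
Step 6: ref 1 → HIT, frames=[4,1,2]
Step 7: ref 4 → HIT, frames=[4,1,2]
Step 8: ref 2 → HIT, frames=[4,1,2]
Step 9: ref 3 → FAULT (evict 1), frames=[4,3,2]
Step 10: ref 2 → HIT, frames=[4,3,2]
Step 11: ref 3 → HIT, frames=[4,3,2]
Total faults: 5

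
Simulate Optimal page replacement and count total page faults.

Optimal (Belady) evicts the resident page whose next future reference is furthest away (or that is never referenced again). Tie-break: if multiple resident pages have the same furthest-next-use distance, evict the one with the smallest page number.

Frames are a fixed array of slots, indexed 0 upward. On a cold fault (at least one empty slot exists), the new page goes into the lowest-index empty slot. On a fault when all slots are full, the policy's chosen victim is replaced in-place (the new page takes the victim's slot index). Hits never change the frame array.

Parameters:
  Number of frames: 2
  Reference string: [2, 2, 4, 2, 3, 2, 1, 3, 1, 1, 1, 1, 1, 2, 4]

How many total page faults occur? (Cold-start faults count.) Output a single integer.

Step 0: ref 2 → FAULT, frames=[2,-]
Step 1: ref 2 → HIT, frames=[2,-]
Step 2: ref 4 → FAULT, frames=[2,4]
Step 3: ref 2 → HIT, frames=[2,4]
Step 4: ref 3 → FAULT (evict 4), frames=[2,3]
Step 5: ref 2 → HIT, frames=[2,3]
Step 6: ref 1 → FAULT (evict 2), frames=[1,3]
Step 7: ref 3 → HIT, frames=[1,3]
Step 8: ref 1 → HIT, frames=[1,3]
Step 9: ref 1 → HIT, frames=[1,3]
Step 10: ref 1 → HIT, frames=[1,3]
Step 11: ref 1 → HIT, frames=[1,3]
Step 12: ref 1 → HIT, frames=[1,3]
Step 13: ref 2 → FAULT (evict 1), frames=[2,3]
Step 14: ref 4 → FAULT (evict 2), frames=[4,3]
Total faults: 6

Answer: 6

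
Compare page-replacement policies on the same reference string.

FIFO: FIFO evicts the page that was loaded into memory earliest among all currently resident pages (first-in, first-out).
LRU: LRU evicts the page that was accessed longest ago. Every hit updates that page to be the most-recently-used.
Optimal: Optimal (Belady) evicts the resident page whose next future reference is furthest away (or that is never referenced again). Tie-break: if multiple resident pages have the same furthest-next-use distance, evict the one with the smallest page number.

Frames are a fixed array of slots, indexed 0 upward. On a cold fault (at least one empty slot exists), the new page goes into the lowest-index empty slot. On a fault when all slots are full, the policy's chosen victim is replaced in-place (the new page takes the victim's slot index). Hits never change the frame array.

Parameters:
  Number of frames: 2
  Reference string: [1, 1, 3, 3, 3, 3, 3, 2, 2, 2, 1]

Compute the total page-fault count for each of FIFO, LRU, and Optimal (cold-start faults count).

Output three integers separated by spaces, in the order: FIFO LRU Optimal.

--- FIFO ---
  step 0: ref 1 -> FAULT, frames=[1,-] (faults so far: 1)
  step 1: ref 1 -> HIT, frames=[1,-] (faults so far: 1)
  step 2: ref 3 -> FAULT, frames=[1,3] (faults so far: 2)
  step 3: ref 3 -> HIT, frames=[1,3] (faults so far: 2)
  step 4: ref 3 -> HIT, frames=[1,3] (faults so far: 2)
  step 5: ref 3 -> HIT, frames=[1,3] (faults so far: 2)
  step 6: ref 3 -> HIT, frames=[1,3] (faults so far: 2)
  step 7: ref 2 -> FAULT, evict 1, frames=[2,3] (faults so far: 3)
  step 8: ref 2 -> HIT, frames=[2,3] (faults so far: 3)
  step 9: ref 2 -> HIT, frames=[2,3] (faults so far: 3)
  step 10: ref 1 -> FAULT, evict 3, frames=[2,1] (faults so far: 4)
  FIFO total faults: 4
--- LRU ---
  step 0: ref 1 -> FAULT, frames=[1,-] (faults so far: 1)
  step 1: ref 1 -> HIT, frames=[1,-] (faults so far: 1)
  step 2: ref 3 -> FAULT, frames=[1,3] (faults so far: 2)
  step 3: ref 3 -> HIT, frames=[1,3] (faults so far: 2)
  step 4: ref 3 -> HIT, frames=[1,3] (faults so far: 2)
  step 5: ref 3 -> HIT, frames=[1,3] (faults so far: 2)
  step 6: ref 3 -> HIT, frames=[1,3] (faults so far: 2)
  step 7: ref 2 -> FAULT, evict 1, frames=[2,3] (faults so far: 3)
  step 8: ref 2 -> HIT, frames=[2,3] (faults so far: 3)
  step 9: ref 2 -> HIT, frames=[2,3] (faults so far: 3)
  step 10: ref 1 -> FAULT, evict 3, frames=[2,1] (faults so far: 4)
  LRU total faults: 4
--- Optimal ---
  step 0: ref 1 -> FAULT, frames=[1,-] (faults so far: 1)
  step 1: ref 1 -> HIT, frames=[1,-] (faults so far: 1)
  step 2: ref 3 -> FAULT, frames=[1,3] (faults so far: 2)
  step 3: ref 3 -> HIT, frames=[1,3] (faults so far: 2)
  step 4: ref 3 -> HIT, frames=[1,3] (faults so far: 2)
  step 5: ref 3 -> HIT, frames=[1,3] (faults so far: 2)
  step 6: ref 3 -> HIT, frames=[1,3] (faults so far: 2)
  step 7: ref 2 -> FAULT, evict 3, frames=[1,2] (faults so far: 3)
  step 8: ref 2 -> HIT, frames=[1,2] (faults so far: 3)
  step 9: ref 2 -> HIT, frames=[1,2] (faults so far: 3)
  step 10: ref 1 -> HIT, frames=[1,2] (faults so far: 3)
  Optimal total faults: 3

Answer: 4 4 3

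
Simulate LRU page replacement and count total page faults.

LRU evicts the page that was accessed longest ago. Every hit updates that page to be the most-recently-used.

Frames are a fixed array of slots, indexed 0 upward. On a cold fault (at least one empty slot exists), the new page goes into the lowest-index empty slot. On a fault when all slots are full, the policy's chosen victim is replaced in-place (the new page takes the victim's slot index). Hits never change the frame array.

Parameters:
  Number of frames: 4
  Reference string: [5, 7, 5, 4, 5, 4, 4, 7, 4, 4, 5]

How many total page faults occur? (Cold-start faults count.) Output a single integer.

Step 0: ref 5 → FAULT, frames=[5,-,-,-]
Step 1: ref 7 → FAULT, frames=[5,7,-,-]
Step 2: ref 5 → HIT, frames=[5,7,-,-]
Step 3: ref 4 → FAULT, frames=[5,7,4,-]
Step 4: ref 5 → HIT, frames=[5,7,4,-]
Step 5: ref 4 → HIT, frames=[5,7,4,-]
Step 6: ref 4 → HIT, frames=[5,7,4,-]
Step 7: ref 7 → HIT, frames=[5,7,4,-]
Step 8: ref 4 → HIT, frames=[5,7,4,-]
Step 9: ref 4 → HIT, frames=[5,7,4,-]
Step 10: ref 5 → HIT, frames=[5,7,4,-]
Total faults: 3

Answer: 3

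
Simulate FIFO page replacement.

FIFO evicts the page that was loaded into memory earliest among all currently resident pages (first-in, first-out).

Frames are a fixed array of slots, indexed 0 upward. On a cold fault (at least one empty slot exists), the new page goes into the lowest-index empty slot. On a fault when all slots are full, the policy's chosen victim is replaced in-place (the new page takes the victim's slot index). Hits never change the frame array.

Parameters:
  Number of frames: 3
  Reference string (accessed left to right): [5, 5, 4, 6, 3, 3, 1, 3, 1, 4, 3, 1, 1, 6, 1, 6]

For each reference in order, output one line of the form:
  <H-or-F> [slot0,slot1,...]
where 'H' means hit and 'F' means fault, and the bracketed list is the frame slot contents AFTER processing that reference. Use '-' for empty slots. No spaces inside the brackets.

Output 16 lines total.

F [5,-,-]
H [5,-,-]
F [5,4,-]
F [5,4,6]
F [3,4,6]
H [3,4,6]
F [3,1,6]
H [3,1,6]
H [3,1,6]
F [3,1,4]
H [3,1,4]
H [3,1,4]
H [3,1,4]
F [6,1,4]
H [6,1,4]
H [6,1,4]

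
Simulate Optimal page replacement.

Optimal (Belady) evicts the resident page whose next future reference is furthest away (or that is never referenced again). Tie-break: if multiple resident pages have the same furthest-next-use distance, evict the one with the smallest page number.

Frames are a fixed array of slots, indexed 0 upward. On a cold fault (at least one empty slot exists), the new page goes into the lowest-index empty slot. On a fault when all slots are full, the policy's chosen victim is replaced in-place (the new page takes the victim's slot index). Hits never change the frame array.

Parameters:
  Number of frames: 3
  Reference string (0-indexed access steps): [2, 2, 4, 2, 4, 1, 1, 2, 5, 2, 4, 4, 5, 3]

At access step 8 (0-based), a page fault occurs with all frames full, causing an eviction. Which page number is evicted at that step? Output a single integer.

Answer: 1

Derivation:
Step 0: ref 2 -> FAULT, frames=[2,-,-]
Step 1: ref 2 -> HIT, frames=[2,-,-]
Step 2: ref 4 -> FAULT, frames=[2,4,-]
Step 3: ref 2 -> HIT, frames=[2,4,-]
Step 4: ref 4 -> HIT, frames=[2,4,-]
Step 5: ref 1 -> FAULT, frames=[2,4,1]
Step 6: ref 1 -> HIT, frames=[2,4,1]
Step 7: ref 2 -> HIT, frames=[2,4,1]
Step 8: ref 5 -> FAULT, evict 1, frames=[2,4,5]
At step 8: evicted page 1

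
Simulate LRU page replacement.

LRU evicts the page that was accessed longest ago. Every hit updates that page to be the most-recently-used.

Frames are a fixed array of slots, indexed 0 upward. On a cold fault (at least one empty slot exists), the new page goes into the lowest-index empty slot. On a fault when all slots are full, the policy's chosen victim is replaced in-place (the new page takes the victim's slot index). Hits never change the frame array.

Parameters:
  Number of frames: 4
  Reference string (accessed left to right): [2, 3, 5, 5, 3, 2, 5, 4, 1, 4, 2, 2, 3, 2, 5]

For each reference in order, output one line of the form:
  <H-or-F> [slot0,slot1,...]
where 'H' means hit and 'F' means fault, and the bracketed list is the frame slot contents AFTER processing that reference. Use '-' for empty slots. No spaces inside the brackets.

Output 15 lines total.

F [2,-,-,-]
F [2,3,-,-]
F [2,3,5,-]
H [2,3,5,-]
H [2,3,5,-]
H [2,3,5,-]
H [2,3,5,-]
F [2,3,5,4]
F [2,1,5,4]
H [2,1,5,4]
H [2,1,5,4]
H [2,1,5,4]
F [2,1,3,4]
H [2,1,3,4]
F [2,5,3,4]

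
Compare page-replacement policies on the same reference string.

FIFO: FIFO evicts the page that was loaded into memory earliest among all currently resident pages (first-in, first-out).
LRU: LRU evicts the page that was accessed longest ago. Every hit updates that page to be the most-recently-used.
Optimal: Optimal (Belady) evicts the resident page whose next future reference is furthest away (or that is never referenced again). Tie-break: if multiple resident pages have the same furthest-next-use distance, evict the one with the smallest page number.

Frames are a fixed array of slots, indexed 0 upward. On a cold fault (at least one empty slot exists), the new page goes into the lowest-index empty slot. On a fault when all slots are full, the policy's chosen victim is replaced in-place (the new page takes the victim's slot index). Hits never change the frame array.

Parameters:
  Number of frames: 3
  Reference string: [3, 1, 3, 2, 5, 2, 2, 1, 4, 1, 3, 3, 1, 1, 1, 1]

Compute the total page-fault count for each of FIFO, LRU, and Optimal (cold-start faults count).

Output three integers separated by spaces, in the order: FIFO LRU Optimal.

Answer: 7 7 6

Derivation:
--- FIFO ---
  step 0: ref 3 -> FAULT, frames=[3,-,-] (faults so far: 1)
  step 1: ref 1 -> FAULT, frames=[3,1,-] (faults so far: 2)
  step 2: ref 3 -> HIT, frames=[3,1,-] (faults so far: 2)
  step 3: ref 2 -> FAULT, frames=[3,1,2] (faults so far: 3)
  step 4: ref 5 -> FAULT, evict 3, frames=[5,1,2] (faults so far: 4)
  step 5: ref 2 -> HIT, frames=[5,1,2] (faults so far: 4)
  step 6: ref 2 -> HIT, frames=[5,1,2] (faults so far: 4)
  step 7: ref 1 -> HIT, frames=[5,1,2] (faults so far: 4)
  step 8: ref 4 -> FAULT, evict 1, frames=[5,4,2] (faults so far: 5)
  step 9: ref 1 -> FAULT, evict 2, frames=[5,4,1] (faults so far: 6)
  step 10: ref 3 -> FAULT, evict 5, frames=[3,4,1] (faults so far: 7)
  step 11: ref 3 -> HIT, frames=[3,4,1] (faults so far: 7)
  step 12: ref 1 -> HIT, frames=[3,4,1] (faults so far: 7)
  step 13: ref 1 -> HIT, frames=[3,4,1] (faults so far: 7)
  step 14: ref 1 -> HIT, frames=[3,4,1] (faults so far: 7)
  step 15: ref 1 -> HIT, frames=[3,4,1] (faults so far: 7)
  FIFO total faults: 7
--- LRU ---
  step 0: ref 3 -> FAULT, frames=[3,-,-] (faults so far: 1)
  step 1: ref 1 -> FAULT, frames=[3,1,-] (faults so far: 2)
  step 2: ref 3 -> HIT, frames=[3,1,-] (faults so far: 2)
  step 3: ref 2 -> FAULT, frames=[3,1,2] (faults so far: 3)
  step 4: ref 5 -> FAULT, evict 1, frames=[3,5,2] (faults so far: 4)
  step 5: ref 2 -> HIT, frames=[3,5,2] (faults so far: 4)
  step 6: ref 2 -> HIT, frames=[3,5,2] (faults so far: 4)
  step 7: ref 1 -> FAULT, evict 3, frames=[1,5,2] (faults so far: 5)
  step 8: ref 4 -> FAULT, evict 5, frames=[1,4,2] (faults so far: 6)
  step 9: ref 1 -> HIT, frames=[1,4,2] (faults so far: 6)
  step 10: ref 3 -> FAULT, evict 2, frames=[1,4,3] (faults so far: 7)
  step 11: ref 3 -> HIT, frames=[1,4,3] (faults so far: 7)
  step 12: ref 1 -> HIT, frames=[1,4,3] (faults so far: 7)
  step 13: ref 1 -> HIT, frames=[1,4,3] (faults so far: 7)
  step 14: ref 1 -> HIT, frames=[1,4,3] (faults so far: 7)
  step 15: ref 1 -> HIT, frames=[1,4,3] (faults so far: 7)
  LRU total faults: 7
--- Optimal ---
  step 0: ref 3 -> FAULT, frames=[3,-,-] (faults so far: 1)
  step 1: ref 1 -> FAULT, frames=[3,1,-] (faults so far: 2)
  step 2: ref 3 -> HIT, frames=[3,1,-] (faults so far: 2)
  step 3: ref 2 -> FAULT, frames=[3,1,2] (faults so far: 3)
  step 4: ref 5 -> FAULT, evict 3, frames=[5,1,2] (faults so far: 4)
  step 5: ref 2 -> HIT, frames=[5,1,2] (faults so far: 4)
  step 6: ref 2 -> HIT, frames=[5,1,2] (faults so far: 4)
  step 7: ref 1 -> HIT, frames=[5,1,2] (faults so far: 4)
  step 8: ref 4 -> FAULT, evict 2, frames=[5,1,4] (faults so far: 5)
  step 9: ref 1 -> HIT, frames=[5,1,4] (faults so far: 5)
  step 10: ref 3 -> FAULT, evict 4, frames=[5,1,3] (faults so far: 6)
  step 11: ref 3 -> HIT, frames=[5,1,3] (faults so far: 6)
  step 12: ref 1 -> HIT, frames=[5,1,3] (faults so far: 6)
  step 13: ref 1 -> HIT, frames=[5,1,3] (faults so far: 6)
  step 14: ref 1 -> HIT, frames=[5,1,3] (faults so far: 6)
  step 15: ref 1 -> HIT, frames=[5,1,3] (faults so far: 6)
  Optimal total faults: 6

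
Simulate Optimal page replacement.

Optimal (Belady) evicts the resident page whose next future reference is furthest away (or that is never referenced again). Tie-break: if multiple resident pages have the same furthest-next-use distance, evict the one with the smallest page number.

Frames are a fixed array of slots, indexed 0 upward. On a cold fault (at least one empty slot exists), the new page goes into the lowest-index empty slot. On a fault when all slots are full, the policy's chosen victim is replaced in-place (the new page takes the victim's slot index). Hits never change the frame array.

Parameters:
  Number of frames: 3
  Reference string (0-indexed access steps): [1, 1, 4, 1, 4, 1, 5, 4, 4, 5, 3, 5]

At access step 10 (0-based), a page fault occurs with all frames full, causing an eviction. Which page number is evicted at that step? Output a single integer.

Step 0: ref 1 -> FAULT, frames=[1,-,-]
Step 1: ref 1 -> HIT, frames=[1,-,-]
Step 2: ref 4 -> FAULT, frames=[1,4,-]
Step 3: ref 1 -> HIT, frames=[1,4,-]
Step 4: ref 4 -> HIT, frames=[1,4,-]
Step 5: ref 1 -> HIT, frames=[1,4,-]
Step 6: ref 5 -> FAULT, frames=[1,4,5]
Step 7: ref 4 -> HIT, frames=[1,4,5]
Step 8: ref 4 -> HIT, frames=[1,4,5]
Step 9: ref 5 -> HIT, frames=[1,4,5]
Step 10: ref 3 -> FAULT, evict 1, frames=[3,4,5]
At step 10: evicted page 1

Answer: 1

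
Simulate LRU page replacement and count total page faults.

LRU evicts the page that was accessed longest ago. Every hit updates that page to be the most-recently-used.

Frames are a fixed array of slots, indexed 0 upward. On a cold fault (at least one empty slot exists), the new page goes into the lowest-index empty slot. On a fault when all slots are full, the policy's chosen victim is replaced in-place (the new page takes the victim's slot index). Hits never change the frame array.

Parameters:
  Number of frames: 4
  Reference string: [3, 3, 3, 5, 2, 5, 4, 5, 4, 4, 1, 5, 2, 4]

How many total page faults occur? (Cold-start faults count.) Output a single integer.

Step 0: ref 3 → FAULT, frames=[3,-,-,-]
Step 1: ref 3 → HIT, frames=[3,-,-,-]
Step 2: ref 3 → HIT, frames=[3,-,-,-]
Step 3: ref 5 → FAULT, frames=[3,5,-,-]
Step 4: ref 2 → FAULT, frames=[3,5,2,-]
Step 5: ref 5 → HIT, frames=[3,5,2,-]
Step 6: ref 4 → FAULT, frames=[3,5,2,4]
Step 7: ref 5 → HIT, frames=[3,5,2,4]
Step 8: ref 4 → HIT, frames=[3,5,2,4]
Step 9: ref 4 → HIT, frames=[3,5,2,4]
Step 10: ref 1 → FAULT (evict 3), frames=[1,5,2,4]
Step 11: ref 5 → HIT, frames=[1,5,2,4]
Step 12: ref 2 → HIT, frames=[1,5,2,4]
Step 13: ref 4 → HIT, frames=[1,5,2,4]
Total faults: 5

Answer: 5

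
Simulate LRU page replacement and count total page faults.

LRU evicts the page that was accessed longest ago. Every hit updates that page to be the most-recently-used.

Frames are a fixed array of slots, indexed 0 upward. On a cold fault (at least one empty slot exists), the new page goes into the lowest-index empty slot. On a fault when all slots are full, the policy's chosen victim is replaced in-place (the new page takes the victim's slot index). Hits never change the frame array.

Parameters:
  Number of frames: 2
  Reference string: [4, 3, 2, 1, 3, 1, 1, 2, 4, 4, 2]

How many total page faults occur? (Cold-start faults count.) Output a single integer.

Step 0: ref 4 → FAULT, frames=[4,-]
Step 1: ref 3 → FAULT, frames=[4,3]
Step 2: ref 2 → FAULT (evict 4), frames=[2,3]
Step 3: ref 1 → FAULT (evict 3), frames=[2,1]
Step 4: ref 3 → FAULT (evict 2), frames=[3,1]
Step 5: ref 1 → HIT, frames=[3,1]
Step 6: ref 1 → HIT, frames=[3,1]
Step 7: ref 2 → FAULT (evict 3), frames=[2,1]
Step 8: ref 4 → FAULT (evict 1), frames=[2,4]
Step 9: ref 4 → HIT, frames=[2,4]
Step 10: ref 2 → HIT, frames=[2,4]
Total faults: 7

Answer: 7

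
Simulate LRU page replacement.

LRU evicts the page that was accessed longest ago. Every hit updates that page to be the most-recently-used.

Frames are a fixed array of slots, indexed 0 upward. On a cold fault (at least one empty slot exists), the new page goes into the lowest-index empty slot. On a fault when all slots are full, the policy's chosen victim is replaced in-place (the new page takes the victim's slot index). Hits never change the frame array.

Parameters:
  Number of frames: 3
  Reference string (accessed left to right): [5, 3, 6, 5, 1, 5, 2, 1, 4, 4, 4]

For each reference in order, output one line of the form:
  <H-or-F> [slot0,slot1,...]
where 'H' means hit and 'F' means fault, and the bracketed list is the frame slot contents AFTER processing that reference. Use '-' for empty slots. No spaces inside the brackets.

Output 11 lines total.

F [5,-,-]
F [5,3,-]
F [5,3,6]
H [5,3,6]
F [5,1,6]
H [5,1,6]
F [5,1,2]
H [5,1,2]
F [4,1,2]
H [4,1,2]
H [4,1,2]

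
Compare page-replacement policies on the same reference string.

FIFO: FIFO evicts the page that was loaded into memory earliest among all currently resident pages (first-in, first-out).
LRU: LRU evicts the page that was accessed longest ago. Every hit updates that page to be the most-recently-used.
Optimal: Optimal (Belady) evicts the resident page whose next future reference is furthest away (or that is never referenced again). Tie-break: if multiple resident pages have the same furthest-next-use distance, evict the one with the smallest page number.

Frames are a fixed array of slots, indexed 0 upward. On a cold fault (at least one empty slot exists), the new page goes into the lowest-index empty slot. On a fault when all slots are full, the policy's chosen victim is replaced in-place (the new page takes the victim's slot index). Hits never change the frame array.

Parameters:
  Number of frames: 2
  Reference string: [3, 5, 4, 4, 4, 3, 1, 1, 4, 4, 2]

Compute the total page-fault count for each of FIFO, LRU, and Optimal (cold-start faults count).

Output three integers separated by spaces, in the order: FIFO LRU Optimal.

Answer: 7 7 5

Derivation:
--- FIFO ---
  step 0: ref 3 -> FAULT, frames=[3,-] (faults so far: 1)
  step 1: ref 5 -> FAULT, frames=[3,5] (faults so far: 2)
  step 2: ref 4 -> FAULT, evict 3, frames=[4,5] (faults so far: 3)
  step 3: ref 4 -> HIT, frames=[4,5] (faults so far: 3)
  step 4: ref 4 -> HIT, frames=[4,5] (faults so far: 3)
  step 5: ref 3 -> FAULT, evict 5, frames=[4,3] (faults so far: 4)
  step 6: ref 1 -> FAULT, evict 4, frames=[1,3] (faults so far: 5)
  step 7: ref 1 -> HIT, frames=[1,3] (faults so far: 5)
  step 8: ref 4 -> FAULT, evict 3, frames=[1,4] (faults so far: 6)
  step 9: ref 4 -> HIT, frames=[1,4] (faults so far: 6)
  step 10: ref 2 -> FAULT, evict 1, frames=[2,4] (faults so far: 7)
  FIFO total faults: 7
--- LRU ---
  step 0: ref 3 -> FAULT, frames=[3,-] (faults so far: 1)
  step 1: ref 5 -> FAULT, frames=[3,5] (faults so far: 2)
  step 2: ref 4 -> FAULT, evict 3, frames=[4,5] (faults so far: 3)
  step 3: ref 4 -> HIT, frames=[4,5] (faults so far: 3)
  step 4: ref 4 -> HIT, frames=[4,5] (faults so far: 3)
  step 5: ref 3 -> FAULT, evict 5, frames=[4,3] (faults so far: 4)
  step 6: ref 1 -> FAULT, evict 4, frames=[1,3] (faults so far: 5)
  step 7: ref 1 -> HIT, frames=[1,3] (faults so far: 5)
  step 8: ref 4 -> FAULT, evict 3, frames=[1,4] (faults so far: 6)
  step 9: ref 4 -> HIT, frames=[1,4] (faults so far: 6)
  step 10: ref 2 -> FAULT, evict 1, frames=[2,4] (faults so far: 7)
  LRU total faults: 7
--- Optimal ---
  step 0: ref 3 -> FAULT, frames=[3,-] (faults so far: 1)
  step 1: ref 5 -> FAULT, frames=[3,5] (faults so far: 2)
  step 2: ref 4 -> FAULT, evict 5, frames=[3,4] (faults so far: 3)
  step 3: ref 4 -> HIT, frames=[3,4] (faults so far: 3)
  step 4: ref 4 -> HIT, frames=[3,4] (faults so far: 3)
  step 5: ref 3 -> HIT, frames=[3,4] (faults so far: 3)
  step 6: ref 1 -> FAULT, evict 3, frames=[1,4] (faults so far: 4)
  step 7: ref 1 -> HIT, frames=[1,4] (faults so far: 4)
  step 8: ref 4 -> HIT, frames=[1,4] (faults so far: 4)
  step 9: ref 4 -> HIT, frames=[1,4] (faults so far: 4)
  step 10: ref 2 -> FAULT, evict 1, frames=[2,4] (faults so far: 5)
  Optimal total faults: 5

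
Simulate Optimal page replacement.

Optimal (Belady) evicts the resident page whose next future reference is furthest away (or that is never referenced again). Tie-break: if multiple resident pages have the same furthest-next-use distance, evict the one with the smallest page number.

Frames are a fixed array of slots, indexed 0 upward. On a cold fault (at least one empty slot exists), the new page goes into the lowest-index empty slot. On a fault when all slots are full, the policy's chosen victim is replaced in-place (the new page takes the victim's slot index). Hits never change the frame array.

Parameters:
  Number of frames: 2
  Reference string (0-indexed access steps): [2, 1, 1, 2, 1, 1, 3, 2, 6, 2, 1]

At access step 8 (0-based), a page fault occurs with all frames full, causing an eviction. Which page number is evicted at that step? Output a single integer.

Step 0: ref 2 -> FAULT, frames=[2,-]
Step 1: ref 1 -> FAULT, frames=[2,1]
Step 2: ref 1 -> HIT, frames=[2,1]
Step 3: ref 2 -> HIT, frames=[2,1]
Step 4: ref 1 -> HIT, frames=[2,1]
Step 5: ref 1 -> HIT, frames=[2,1]
Step 6: ref 3 -> FAULT, evict 1, frames=[2,3]
Step 7: ref 2 -> HIT, frames=[2,3]
Step 8: ref 6 -> FAULT, evict 3, frames=[2,6]
At step 8: evicted page 3

Answer: 3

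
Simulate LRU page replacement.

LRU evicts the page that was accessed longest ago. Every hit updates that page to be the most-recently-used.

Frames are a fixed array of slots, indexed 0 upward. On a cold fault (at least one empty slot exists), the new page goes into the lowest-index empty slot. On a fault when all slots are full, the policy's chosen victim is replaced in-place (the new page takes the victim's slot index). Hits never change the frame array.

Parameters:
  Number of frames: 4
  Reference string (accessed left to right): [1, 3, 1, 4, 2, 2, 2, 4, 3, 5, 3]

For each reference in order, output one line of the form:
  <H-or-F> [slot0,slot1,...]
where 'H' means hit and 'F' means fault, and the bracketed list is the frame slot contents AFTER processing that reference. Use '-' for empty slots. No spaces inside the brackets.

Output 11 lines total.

F [1,-,-,-]
F [1,3,-,-]
H [1,3,-,-]
F [1,3,4,-]
F [1,3,4,2]
H [1,3,4,2]
H [1,3,4,2]
H [1,3,4,2]
H [1,3,4,2]
F [5,3,4,2]
H [5,3,4,2]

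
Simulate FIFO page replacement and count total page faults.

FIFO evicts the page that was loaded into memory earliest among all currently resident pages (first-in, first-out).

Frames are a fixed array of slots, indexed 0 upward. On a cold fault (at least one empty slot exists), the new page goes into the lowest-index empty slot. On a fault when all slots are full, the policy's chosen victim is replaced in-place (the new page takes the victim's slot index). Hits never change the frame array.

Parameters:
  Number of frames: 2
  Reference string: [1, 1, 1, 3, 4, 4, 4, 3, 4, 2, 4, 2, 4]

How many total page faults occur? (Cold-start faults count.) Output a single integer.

Step 0: ref 1 → FAULT, frames=[1,-]
Step 1: ref 1 → HIT, frames=[1,-]
Step 2: ref 1 → HIT, frames=[1,-]
Step 3: ref 3 → FAULT, frames=[1,3]
Step 4: ref 4 → FAULT (evict 1), frames=[4,3]
Step 5: ref 4 → HIT, frames=[4,3]
Step 6: ref 4 → HIT, frames=[4,3]
Step 7: ref 3 → HIT, frames=[4,3]
Step 8: ref 4 → HIT, frames=[4,3]
Step 9: ref 2 → FAULT (evict 3), frames=[4,2]
Step 10: ref 4 → HIT, frames=[4,2]
Step 11: ref 2 → HIT, frames=[4,2]
Step 12: ref 4 → HIT, frames=[4,2]
Total faults: 4

Answer: 4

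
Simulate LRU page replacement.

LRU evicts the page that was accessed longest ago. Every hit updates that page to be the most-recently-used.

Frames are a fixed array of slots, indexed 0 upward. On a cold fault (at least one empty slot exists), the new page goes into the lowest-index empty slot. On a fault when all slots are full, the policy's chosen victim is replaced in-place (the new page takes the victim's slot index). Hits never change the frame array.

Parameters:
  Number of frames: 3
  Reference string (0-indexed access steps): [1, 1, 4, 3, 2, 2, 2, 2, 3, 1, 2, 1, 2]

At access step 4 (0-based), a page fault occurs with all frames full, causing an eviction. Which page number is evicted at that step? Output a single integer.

Step 0: ref 1 -> FAULT, frames=[1,-,-]
Step 1: ref 1 -> HIT, frames=[1,-,-]
Step 2: ref 4 -> FAULT, frames=[1,4,-]
Step 3: ref 3 -> FAULT, frames=[1,4,3]
Step 4: ref 2 -> FAULT, evict 1, frames=[2,4,3]
At step 4: evicted page 1

Answer: 1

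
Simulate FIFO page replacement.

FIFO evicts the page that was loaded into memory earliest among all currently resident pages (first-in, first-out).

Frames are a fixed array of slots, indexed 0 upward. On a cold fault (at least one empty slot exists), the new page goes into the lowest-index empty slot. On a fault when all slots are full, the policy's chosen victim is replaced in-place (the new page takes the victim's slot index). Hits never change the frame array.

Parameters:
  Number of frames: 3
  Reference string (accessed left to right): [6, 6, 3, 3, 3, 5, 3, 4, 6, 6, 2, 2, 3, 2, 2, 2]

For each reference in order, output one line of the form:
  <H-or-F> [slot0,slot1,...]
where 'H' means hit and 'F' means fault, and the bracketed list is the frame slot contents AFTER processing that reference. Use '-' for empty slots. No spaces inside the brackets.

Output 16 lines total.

F [6,-,-]
H [6,-,-]
F [6,3,-]
H [6,3,-]
H [6,3,-]
F [6,3,5]
H [6,3,5]
F [4,3,5]
F [4,6,5]
H [4,6,5]
F [4,6,2]
H [4,6,2]
F [3,6,2]
H [3,6,2]
H [3,6,2]
H [3,6,2]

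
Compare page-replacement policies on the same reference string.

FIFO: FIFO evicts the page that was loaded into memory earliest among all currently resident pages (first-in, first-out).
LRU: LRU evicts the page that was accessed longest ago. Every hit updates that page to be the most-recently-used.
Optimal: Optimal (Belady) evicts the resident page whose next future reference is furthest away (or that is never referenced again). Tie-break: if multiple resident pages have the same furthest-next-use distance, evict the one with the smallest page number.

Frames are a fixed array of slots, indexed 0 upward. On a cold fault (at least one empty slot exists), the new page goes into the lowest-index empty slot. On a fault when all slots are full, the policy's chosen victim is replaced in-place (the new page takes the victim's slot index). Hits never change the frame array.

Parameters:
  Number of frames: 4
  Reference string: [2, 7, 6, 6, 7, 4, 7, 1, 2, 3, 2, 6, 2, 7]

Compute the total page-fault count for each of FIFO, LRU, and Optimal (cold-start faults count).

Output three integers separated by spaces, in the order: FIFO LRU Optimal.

--- FIFO ---
  step 0: ref 2 -> FAULT, frames=[2,-,-,-] (faults so far: 1)
  step 1: ref 7 -> FAULT, frames=[2,7,-,-] (faults so far: 2)
  step 2: ref 6 -> FAULT, frames=[2,7,6,-] (faults so far: 3)
  step 3: ref 6 -> HIT, frames=[2,7,6,-] (faults so far: 3)
  step 4: ref 7 -> HIT, frames=[2,7,6,-] (faults so far: 3)
  step 5: ref 4 -> FAULT, frames=[2,7,6,4] (faults so far: 4)
  step 6: ref 7 -> HIT, frames=[2,7,6,4] (faults so far: 4)
  step 7: ref 1 -> FAULT, evict 2, frames=[1,7,6,4] (faults so far: 5)
  step 8: ref 2 -> FAULT, evict 7, frames=[1,2,6,4] (faults so far: 6)
  step 9: ref 3 -> FAULT, evict 6, frames=[1,2,3,4] (faults so far: 7)
  step 10: ref 2 -> HIT, frames=[1,2,3,4] (faults so far: 7)
  step 11: ref 6 -> FAULT, evict 4, frames=[1,2,3,6] (faults so far: 8)
  step 12: ref 2 -> HIT, frames=[1,2,3,6] (faults so far: 8)
  step 13: ref 7 -> FAULT, evict 1, frames=[7,2,3,6] (faults so far: 9)
  FIFO total faults: 9
--- LRU ---
  step 0: ref 2 -> FAULT, frames=[2,-,-,-] (faults so far: 1)
  step 1: ref 7 -> FAULT, frames=[2,7,-,-] (faults so far: 2)
  step 2: ref 6 -> FAULT, frames=[2,7,6,-] (faults so far: 3)
  step 3: ref 6 -> HIT, frames=[2,7,6,-] (faults so far: 3)
  step 4: ref 7 -> HIT, frames=[2,7,6,-] (faults so far: 3)
  step 5: ref 4 -> FAULT, frames=[2,7,6,4] (faults so far: 4)
  step 6: ref 7 -> HIT, frames=[2,7,6,4] (faults so far: 4)
  step 7: ref 1 -> FAULT, evict 2, frames=[1,7,6,4] (faults so far: 5)
  step 8: ref 2 -> FAULT, evict 6, frames=[1,7,2,4] (faults so far: 6)
  step 9: ref 3 -> FAULT, evict 4, frames=[1,7,2,3] (faults so far: 7)
  step 10: ref 2 -> HIT, frames=[1,7,2,3] (faults so far: 7)
  step 11: ref 6 -> FAULT, evict 7, frames=[1,6,2,3] (faults so far: 8)
  step 12: ref 2 -> HIT, frames=[1,6,2,3] (faults so far: 8)
  step 13: ref 7 -> FAULT, evict 1, frames=[7,6,2,3] (faults so far: 9)
  LRU total faults: 9
--- Optimal ---
  step 0: ref 2 -> FAULT, frames=[2,-,-,-] (faults so far: 1)
  step 1: ref 7 -> FAULT, frames=[2,7,-,-] (faults so far: 2)
  step 2: ref 6 -> FAULT, frames=[2,7,6,-] (faults so far: 3)
  step 3: ref 6 -> HIT, frames=[2,7,6,-] (faults so far: 3)
  step 4: ref 7 -> HIT, frames=[2,7,6,-] (faults so far: 3)
  step 5: ref 4 -> FAULT, frames=[2,7,6,4] (faults so far: 4)
  step 6: ref 7 -> HIT, frames=[2,7,6,4] (faults so far: 4)
  step 7: ref 1 -> FAULT, evict 4, frames=[2,7,6,1] (faults so far: 5)
  step 8: ref 2 -> HIT, frames=[2,7,6,1] (faults so far: 5)
  step 9: ref 3 -> FAULT, evict 1, frames=[2,7,6,3] (faults so far: 6)
  step 10: ref 2 -> HIT, frames=[2,7,6,3] (faults so far: 6)
  step 11: ref 6 -> HIT, frames=[2,7,6,3] (faults so far: 6)
  step 12: ref 2 -> HIT, frames=[2,7,6,3] (faults so far: 6)
  step 13: ref 7 -> HIT, frames=[2,7,6,3] (faults so far: 6)
  Optimal total faults: 6

Answer: 9 9 6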